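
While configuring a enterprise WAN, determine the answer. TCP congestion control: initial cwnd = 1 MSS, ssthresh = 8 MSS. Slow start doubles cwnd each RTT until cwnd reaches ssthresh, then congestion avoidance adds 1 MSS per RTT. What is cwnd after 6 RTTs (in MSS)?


RTT 0: cwnd = 1 MSS (initial)
RTT 1: cwnd = 2 MSS (slow start, doubled)
RTT 2: cwnd = 4 MSS (slow start, doubled)
RTT 3: cwnd = 8 MSS (slow start, doubled)
RTT 4: cwnd = 9 MSS (congestion avoidance, +1)
RTT 5: cwnd = 10 MSS (congestion avoidance, +1)
RTT 6: cwnd = 11 MSS (congestion avoidance, +1)

11


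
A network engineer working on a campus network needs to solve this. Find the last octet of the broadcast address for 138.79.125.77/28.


Given: IP = 138.79.125.77, prefix = /28
Host bits = 32 - 28 = 4
Network last octet = 77 AND mask = 64
Host part size = 2^4 - 1 = 15
Broadcast last octet = 64 OR 15 = 79

79


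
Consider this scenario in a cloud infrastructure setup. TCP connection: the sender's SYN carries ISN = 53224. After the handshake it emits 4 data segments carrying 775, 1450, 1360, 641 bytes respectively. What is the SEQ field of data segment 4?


The SYN occupies sequence number ISN = 53224, so the first data byte is ISN + 1 = 53225.
SEQ of data segment i = (ISN + 1) + sum of payload sizes of segments 1..i-1.
Segment 1: SEQ = 53225, payload = 775 bytes
Segment 2: SEQ = 54000, payload = 1450 bytes
Segment 3: SEQ = 55450, payload = 1360 bytes
Segment 4: SEQ = 56810, payload = 641 bytes
SEQ of segment 4 = 53225 + 775 + 1450 + 1360 = 56810

56810


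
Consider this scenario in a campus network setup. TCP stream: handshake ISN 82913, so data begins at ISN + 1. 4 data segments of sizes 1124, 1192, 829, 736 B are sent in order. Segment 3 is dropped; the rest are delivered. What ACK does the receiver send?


SYN uses sequence number 82913; first data byte = ISN + 1 = 82914.
Segment 1: SEQ = 82914, len = 1124 B, covers [82914, 84037]
Segment 2: SEQ = 84038, len = 1192 B, covers [84038, 85229]
Segment 3: SEQ = 85230, len = 829 B, covers [85230, 86058] [LOST]
Segment 4: SEQ = 86059, len = 736 B, covers [86059, 86794]
In-order data received: bytes [82914, 85229] (segments 1..2).
Segment 3 missing -> gap begins at byte 85230; later segments buffered out of order.
Cumulative ACK = next expected in-order byte = 82914 + 1124 + 1192 = 85230

85230


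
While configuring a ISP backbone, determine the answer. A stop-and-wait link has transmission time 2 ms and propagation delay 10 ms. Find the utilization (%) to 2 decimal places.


Given: Ttrans = 2 ms, Tprop = 10 ms
RTT = 2 * Tprop = 2 * 10 = 20 ms
U = Ttrans / (Ttrans + RTT)
U = 2 / (2 + 20)
U = 2 / 22 = 0.090909
U% = 9.09%

9.09


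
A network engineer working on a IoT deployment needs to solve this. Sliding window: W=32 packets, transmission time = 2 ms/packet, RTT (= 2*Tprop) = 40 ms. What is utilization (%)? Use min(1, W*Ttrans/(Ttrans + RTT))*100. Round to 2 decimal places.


Given: W = 32, Ttrans = 2 ms, RTT = 40 ms (= 2 * Tprop, Tprop = 20 ms)
Cycle time = Ttrans + RTT = 2 + 40 = 42 ms (first packet sent until its ACK returns)
W * Ttrans = 32 * 2 = 64 ms of sending per cycle
W * Ttrans / (Ttrans + RTT) = 64 / 42 = 1.523810
U = min(1, 1.523810) = 1.000000
U% = 100.00%

100.00


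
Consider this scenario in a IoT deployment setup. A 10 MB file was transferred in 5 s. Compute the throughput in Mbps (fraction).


Given: file = 10 MB, time = 5 s
File in Mb = 10 * 8 = 80 Mb
Throughput = 80 / 5 Mbps
Throughput = 16 Mbps

16


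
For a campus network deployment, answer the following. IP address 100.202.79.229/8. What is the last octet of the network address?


Given: IP = 100.202.79.229, prefix = /8
Subnet mask = 255.0.0.0
Last octet of IP: 229
Last octet of mask: 0
Network last octet = 229 AND 0 = 0

0


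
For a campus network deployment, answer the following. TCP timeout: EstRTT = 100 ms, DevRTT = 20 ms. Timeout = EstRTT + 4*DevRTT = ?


Given: EstRTT = 100 ms, DevRTT = 20 ms
Timeout = EstRTT + 4 * DevRTT
4 * DevRTT = 4 * 20 = 80
Timeout = 100 + 80 = 180 ms

180


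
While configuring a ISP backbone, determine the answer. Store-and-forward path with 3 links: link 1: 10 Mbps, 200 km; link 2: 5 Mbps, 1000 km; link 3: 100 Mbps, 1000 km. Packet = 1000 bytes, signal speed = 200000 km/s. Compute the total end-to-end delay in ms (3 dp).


Packet = 1000 bytes = 8000 bits. Store-and-forward: sum (t_trans + t_prop) per link.
Link 1: t_trans = 8000/(10*10^6) s = 0.8000 ms; t_prop = 200/200000 s = 1.0000 ms; subtotal = 1.8000 ms
Link 2: t_trans = 8000/(5*10^6) s = 1.6000 ms; t_prop = 1000/200000 s = 5.0000 ms; subtotal = 6.6000 ms
Link 3: t_trans = 8000/(100*10^6) s = 0.0800 ms; t_prop = 1000/200000 s = 5.0000 ms; subtotal = 5.0800 ms
End-to-end = 1.8000 + 6.6000 + 5.0800 = 13.4800 ms -> 13.480 ms (3 dp)

13.480


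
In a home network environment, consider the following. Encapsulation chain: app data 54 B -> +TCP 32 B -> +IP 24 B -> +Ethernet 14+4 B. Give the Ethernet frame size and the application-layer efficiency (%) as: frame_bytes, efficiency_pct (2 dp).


TCP segment = 54 + 32 = 86 B
IP packet = 86 + 24 = 110 B
Ethernet frame = 110 + 14 + 4 = 128 B
Efficiency = app / frame = 54 / 128 = 0.421875 = 42.1875% -> 42.19% (2 dp)

128, 42.19


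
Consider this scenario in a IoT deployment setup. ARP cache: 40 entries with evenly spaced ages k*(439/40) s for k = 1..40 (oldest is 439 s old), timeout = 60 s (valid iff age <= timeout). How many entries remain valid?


Ages are k * 439/40 s for k = 1..40 (spacing = 10.9750 s).
Entry k is valid iff k * 439/40 <= 60 iff k <= 40 * 60 / 439 = 5.4670
n_valid = floor(5.4670) = 5
(n_stale = 40 - 5 = 35)

5


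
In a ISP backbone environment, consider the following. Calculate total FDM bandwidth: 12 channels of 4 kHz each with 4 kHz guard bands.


Given: 12 channels, 4 kHz each, guard = 4 kHz
Channel bandwidth = 12 * 4 = 48 kHz
Guard bands = 11 gaps * 4 kHz = 44 kHz
Total = 48 + 44 = 92 kHz

92


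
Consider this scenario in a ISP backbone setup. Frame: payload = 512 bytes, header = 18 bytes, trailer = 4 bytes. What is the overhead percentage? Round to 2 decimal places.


Given: payload = 512 B, header = 18 B, trailer = 4 B
Overhead bytes = header + trailer = 18 + 4 = 22
Total frame = payload + overhead = 512 + 22 = 534
Overhead % = 22 / 534 * 100 = 4.1199% -> 4.12% (2 dp)

4.12


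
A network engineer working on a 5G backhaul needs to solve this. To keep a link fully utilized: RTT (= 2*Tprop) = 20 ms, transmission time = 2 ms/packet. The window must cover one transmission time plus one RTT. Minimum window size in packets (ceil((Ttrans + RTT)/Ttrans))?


Given: Ttrans = 2 ms, RTT = 20 ms (= 2 * Tprop, Tprop = 10 ms)
Time until first ACK returns = Ttrans + RTT = 2 + 20 = 22 ms
Need W * Ttrans >= Ttrans + RTT  ->  W >= (Ttrans + RTT) / Ttrans
(Ttrans + RTT) / Ttrans = 22 / 2 = 11
W_min = ceil(11) = 11

11


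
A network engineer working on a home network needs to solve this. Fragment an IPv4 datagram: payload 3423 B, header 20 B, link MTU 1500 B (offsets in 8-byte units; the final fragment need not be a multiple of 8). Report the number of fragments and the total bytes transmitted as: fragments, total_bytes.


Max data per non-final fragment = floor((MTU - header)/8)*8 = floor((1500 - 20)/8)*8 = floor(1480/8)*8 = 1480 B
Final fragment needs no 8-byte alignment: it can carry up to MTU - header = 1480 B
Non-final fragments needed = ceil((payload - 1480) / 1480) = ceil(1943/1480) = ceil(1.3128) = 2
Number of fragments = 2 + 1 = 3
Fragment sizes (data): 2 * 1480 B + 463 B (last, 463 <= 1480 OK)
Total bytes sent = payload + n_frags * header = 3423 + 3*20 = 3423 + 60 = 3483 B

3, 3483


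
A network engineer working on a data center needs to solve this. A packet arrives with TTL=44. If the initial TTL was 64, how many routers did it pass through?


Given: initial TTL = 64, received TTL = 44
Hops = initial TTL - received TTL
Hops = 64 - 44 = 20

20


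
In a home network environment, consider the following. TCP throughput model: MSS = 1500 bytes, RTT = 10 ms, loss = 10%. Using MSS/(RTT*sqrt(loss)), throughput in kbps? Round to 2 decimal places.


Given: MSS = 1500 bytes, RTT = 10 ms, loss = 10%
RTT in seconds = 10 / 1000 = 0.01
Loss rate = 10% = 0.1
sqrt(loss) = sqrt(0.1) = 0.316227766017
Throughput (bytes/s) = 1500 / (0.01 * 0.316227766017) = 474341.6490
Throughput (kbps) = 474341.6490 * 8 / 1000 = 3794.733192 -> 3794.73 kbps (2 dp)

3794.73


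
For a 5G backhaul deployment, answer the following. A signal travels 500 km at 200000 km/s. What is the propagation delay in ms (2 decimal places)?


Given: distance = 500 km, speed = 200000 km/s
Delay = distance / speed = 500 / 200000 seconds
Delay in ms = 500 * 1000 / 200000
Delay = 2.5000 ms
Rounded to 2 dp = 2.50 ms

2.50


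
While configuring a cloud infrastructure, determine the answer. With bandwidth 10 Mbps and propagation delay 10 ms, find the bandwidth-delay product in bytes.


Given: bandwidth = 10 Mbps, delay = 10 ms
BDP in bits = 10 * 10^6 * 10 / 1000
BDP in bits = 100000
BDP in bytes = 100000 / 8 = 12500

12500


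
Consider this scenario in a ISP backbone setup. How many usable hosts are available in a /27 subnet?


Given: subnet mask /27
Host bits = 32 - 27 = 5
Total addresses = 2^5 = 32
Usable hosts = 32 - 2 (network + broadcast) = 30

30


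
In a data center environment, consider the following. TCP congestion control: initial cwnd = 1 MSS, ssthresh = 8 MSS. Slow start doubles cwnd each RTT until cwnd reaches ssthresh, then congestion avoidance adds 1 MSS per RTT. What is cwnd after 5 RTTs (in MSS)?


RTT 0: cwnd = 1 MSS (initial)
RTT 1: cwnd = 2 MSS (slow start, doubled)
RTT 2: cwnd = 4 MSS (slow start, doubled)
RTT 3: cwnd = 8 MSS (slow start, doubled)
RTT 4: cwnd = 9 MSS (congestion avoidance, +1)
RTT 5: cwnd = 10 MSS (congestion avoidance, +1)

10


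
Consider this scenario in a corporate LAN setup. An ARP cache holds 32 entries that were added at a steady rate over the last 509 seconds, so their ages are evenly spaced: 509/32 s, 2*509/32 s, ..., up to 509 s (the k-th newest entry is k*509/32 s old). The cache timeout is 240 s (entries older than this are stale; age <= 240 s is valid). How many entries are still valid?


Ages are k * 509/32 s for k = 1..32 (spacing = 15.9062 s).
Entry k is valid iff k * 509/32 <= 240 iff k <= 32 * 240 / 509 = 15.0884
n_valid = floor(15.0884) = 15
(n_stale = 32 - 15 = 17)

15


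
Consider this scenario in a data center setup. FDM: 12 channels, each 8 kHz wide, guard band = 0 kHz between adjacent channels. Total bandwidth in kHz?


Given: 12 channels, 8 kHz each, guard = 0 kHz
Channel bandwidth = 12 * 8 = 96 kHz
Guard bands = 11 gaps * 0 kHz = 0 kHz
Total = 96 + 0 = 96 kHz

96


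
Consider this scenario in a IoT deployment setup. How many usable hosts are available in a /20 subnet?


Given: subnet mask /20
Host bits = 32 - 20 = 12
Total addresses = 2^12 = 4096
Usable hosts = 4096 - 2 (network + broadcast) = 4094

4094


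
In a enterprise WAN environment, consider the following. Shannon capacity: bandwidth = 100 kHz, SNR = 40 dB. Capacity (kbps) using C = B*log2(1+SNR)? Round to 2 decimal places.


Given: B = 100 kHz, SNR = 40 dB
SNR linear = 10^(40/10) = 10000
1 + SNR = 10001
log2(10001) = 13.2878566418
C = 100 * 1000 * 13.2878566418 = 1328785.6642 bps
C = 1328.785664 kbps -> 1328.79 kbps (2 dp)

1328.79


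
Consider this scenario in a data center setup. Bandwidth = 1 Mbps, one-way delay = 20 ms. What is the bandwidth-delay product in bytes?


Given: bandwidth = 1 Mbps, delay = 20 ms
BDP in bits = 1 * 10^6 * 20 / 1000
BDP in bits = 20000
BDP in bytes = 20000 / 8 = 2500

2500


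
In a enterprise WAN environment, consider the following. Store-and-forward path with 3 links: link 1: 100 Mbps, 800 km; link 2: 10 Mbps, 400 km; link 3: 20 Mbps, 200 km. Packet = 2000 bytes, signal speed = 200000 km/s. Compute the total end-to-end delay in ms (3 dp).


Packet = 2000 bytes = 16000 bits. Store-and-forward: sum (t_trans + t_prop) per link.
Link 1: t_trans = 16000/(100*10^6) s = 0.1600 ms; t_prop = 800/200000 s = 4.0000 ms; subtotal = 4.1600 ms
Link 2: t_trans = 16000/(10*10^6) s = 1.6000 ms; t_prop = 400/200000 s = 2.0000 ms; subtotal = 3.6000 ms
Link 3: t_trans = 16000/(20*10^6) s = 0.8000 ms; t_prop = 200/200000 s = 1.0000 ms; subtotal = 1.8000 ms
End-to-end = 4.1600 + 3.6000 + 1.8000 = 9.5600 ms -> 9.560 ms (3 dp)

9.560


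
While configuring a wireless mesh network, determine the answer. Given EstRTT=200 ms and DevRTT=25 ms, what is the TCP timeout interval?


Given: EstRTT = 200 ms, DevRTT = 25 ms
Timeout = EstRTT + 4 * DevRTT
4 * DevRTT = 4 * 25 = 100
Timeout = 200 + 100 = 300 ms

300


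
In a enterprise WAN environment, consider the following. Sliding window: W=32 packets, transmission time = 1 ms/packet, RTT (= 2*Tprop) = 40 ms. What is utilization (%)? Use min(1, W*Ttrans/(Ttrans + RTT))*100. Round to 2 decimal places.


Given: W = 32, Ttrans = 1 ms, RTT = 40 ms (= 2 * Tprop, Tprop = 20 ms)
Cycle time = Ttrans + RTT = 1 + 40 = 41 ms (first packet sent until its ACK returns)
W * Ttrans = 32 * 1 = 32 ms of sending per cycle
W * Ttrans / (Ttrans + RTT) = 32 / 41 = 0.780488
U = min(1, 0.780488) = 0.780488
U% = 78.05%

78.05


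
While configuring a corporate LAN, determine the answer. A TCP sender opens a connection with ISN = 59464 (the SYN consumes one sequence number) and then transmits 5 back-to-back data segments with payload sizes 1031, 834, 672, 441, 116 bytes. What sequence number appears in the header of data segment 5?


The SYN occupies sequence number ISN = 59464, so the first data byte is ISN + 1 = 59465.
SEQ of data segment i = (ISN + 1) + sum of payload sizes of segments 1..i-1.
Segment 1: SEQ = 59465, payload = 1031 bytes
Segment 2: SEQ = 60496, payload = 834 bytes
Segment 3: SEQ = 61330, payload = 672 bytes
Segment 4: SEQ = 62002, payload = 441 bytes
Segment 5: SEQ = 62443, payload = 116 bytes
SEQ of segment 5 = 59465 + 1031 + 834 + 672 + 441 = 62443

62443


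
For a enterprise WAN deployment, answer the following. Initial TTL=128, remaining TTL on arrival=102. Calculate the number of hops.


Given: initial TTL = 128, received TTL = 102
Hops = initial TTL - received TTL
Hops = 128 - 102 = 26

26


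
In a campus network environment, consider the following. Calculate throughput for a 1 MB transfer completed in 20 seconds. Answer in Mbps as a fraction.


Given: file = 1 MB, time = 20 s
File in Mb = 1 * 8 = 8 Mb
Throughput = 8 / 20 Mbps
Throughput = 2/5 Mbps

2/5


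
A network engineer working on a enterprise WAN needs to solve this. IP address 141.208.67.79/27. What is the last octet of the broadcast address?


Given: IP = 141.208.67.79, prefix = /27
Host bits = 32 - 27 = 5
Network last octet = 79 AND mask = 64
Host part size = 2^5 - 1 = 31
Broadcast last octet = 64 OR 31 = 95

95


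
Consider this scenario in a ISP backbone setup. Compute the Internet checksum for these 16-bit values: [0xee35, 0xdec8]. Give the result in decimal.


Given words: [0xee35, 0xdec8]
Step 1: Sum all words
Raw sum = 60981 + 57032 = 118013
Step 2: Fold carry: (52477 + 1) = 52478
One's complement = ~52478 & 0xFFFF = 13057

13057


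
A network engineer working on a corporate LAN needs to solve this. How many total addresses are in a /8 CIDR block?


Given: CIDR prefix /8
Host bits = 32 - 8 = 24
Total addresses = 2^24 = 16777216

16777216


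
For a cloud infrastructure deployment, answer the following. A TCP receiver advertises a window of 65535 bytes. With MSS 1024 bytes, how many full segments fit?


Given: RWND = 65535 bytes, MSS = 1024 bytes
Full segments = floor(RWND / MSS)
Full segments = floor(65535 / 1024)
Full segments = floor(63.999) = 63

63


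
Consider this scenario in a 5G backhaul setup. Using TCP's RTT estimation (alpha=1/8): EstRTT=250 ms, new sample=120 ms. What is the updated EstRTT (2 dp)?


Given: EstRTT = 250 ms, SampleRTT = 120 ms, alpha = 1/8
New EstRTT = (1 - alpha) * EstRTT + alpha * SampleRTT
(7/8) * 250 = 218.75
(1/8) * 120 = 15
New EstRTT = 218.75 + 15 = 233.75 ms -> 233.75 ms (2 dp)

233.75


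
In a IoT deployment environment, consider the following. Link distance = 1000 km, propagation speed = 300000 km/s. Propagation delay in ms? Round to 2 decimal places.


Given: distance = 1000 km, speed = 300000 km/s
Delay = distance / speed = 1000 / 300000 seconds
Delay in ms = 1000 * 1000 / 300000
Delay = 3.3333 ms
Rounded to 2 dp = 3.33 ms

3.33


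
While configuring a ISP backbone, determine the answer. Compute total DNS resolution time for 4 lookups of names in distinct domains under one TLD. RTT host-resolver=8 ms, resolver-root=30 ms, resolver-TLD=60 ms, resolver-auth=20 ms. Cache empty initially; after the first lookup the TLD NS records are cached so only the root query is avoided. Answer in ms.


Lookup 1 (cold cache): local + root + TLD + auth = 8 + 30 + 60 + 20 = 118 ms
Lookups 2..4 (TLD NS cached -> skip root; new domain -> still ask TLD and auth): local + TLD + auth = 8 + 60 + 20 = 88 ms each
Remaining 3 lookups: 3 * 88 = 264 ms
Total = 118 + 264 = 382 ms

382


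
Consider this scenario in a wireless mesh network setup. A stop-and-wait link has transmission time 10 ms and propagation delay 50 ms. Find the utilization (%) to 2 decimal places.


Given: Ttrans = 10 ms, Tprop = 50 ms
RTT = 2 * Tprop = 2 * 50 = 100 ms
U = Ttrans / (Ttrans + RTT)
U = 10 / (10 + 100)
U = 10 / 110 = 0.090909
U% = 9.09%

9.09


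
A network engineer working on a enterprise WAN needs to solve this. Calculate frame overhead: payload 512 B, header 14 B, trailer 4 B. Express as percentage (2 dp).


Given: payload = 512 B, header = 14 B, trailer = 4 B
Overhead bytes = header + trailer = 14 + 4 = 18
Total frame = payload + overhead = 512 + 18 = 530
Overhead % = 18 / 530 * 100 = 3.3962% -> 3.40% (2 dp)

3.40


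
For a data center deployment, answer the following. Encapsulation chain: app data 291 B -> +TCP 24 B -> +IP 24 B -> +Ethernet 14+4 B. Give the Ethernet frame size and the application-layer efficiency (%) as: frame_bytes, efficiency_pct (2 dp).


TCP segment = 291 + 24 = 315 B
IP packet = 315 + 24 = 339 B
Ethernet frame = 339 + 14 + 4 = 357 B
Efficiency = app / frame = 291 / 357 = 0.815126 = 81.5126% -> 81.51% (2 dp)

357, 81.51


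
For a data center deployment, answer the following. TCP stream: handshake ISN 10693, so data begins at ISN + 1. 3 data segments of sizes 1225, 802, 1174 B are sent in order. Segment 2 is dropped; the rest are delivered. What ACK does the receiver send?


SYN uses sequence number 10693; first data byte = ISN + 1 = 10694.
Segment 1: SEQ = 10694, len = 1225 B, covers [10694, 11918]
Segment 2: SEQ = 11919, len = 802 B, covers [11919, 12720] [LOST]
Segment 3: SEQ = 12721, len = 1174 B, covers [12721, 13894]
In-order data received: bytes [10694, 11918] (segments 1..1).
Segment 2 missing -> gap begins at byte 11919; later segments buffered out of order.
Cumulative ACK = next expected in-order byte = 10694 + 1225 = 11919

11919


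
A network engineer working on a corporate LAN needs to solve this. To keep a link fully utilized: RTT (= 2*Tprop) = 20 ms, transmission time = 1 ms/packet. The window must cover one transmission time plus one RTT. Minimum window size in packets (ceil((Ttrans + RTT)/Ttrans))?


Given: Ttrans = 1 ms, RTT = 20 ms (= 2 * Tprop, Tprop = 10 ms)
Time until first ACK returns = Ttrans + RTT = 1 + 20 = 21 ms
Need W * Ttrans >= Ttrans + RTT  ->  W >= (Ttrans + RTT) / Ttrans
(Ttrans + RTT) / Ttrans = 21 / 1 = 21
W_min = ceil(21) = 21

21


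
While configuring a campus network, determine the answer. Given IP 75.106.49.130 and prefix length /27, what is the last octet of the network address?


Given: IP = 75.106.49.130, prefix = /27
Subnet mask = 255.255.255.224
Last octet of IP: 130
Last octet of mask: 224
Network last octet = 130 AND 224 = 128

128


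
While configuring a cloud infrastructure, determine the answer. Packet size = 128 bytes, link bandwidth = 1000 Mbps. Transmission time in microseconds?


Given: packet = 128 bytes, bandwidth = 1000 Mbps
Packet in bits = 128 * 8 = 1024 bits
Bandwidth = 1000 * 10^6 = 1000000000 bps
Time = 1024 / 1000000000 seconds
Time in us = 1024 * 10^6 / 1000000000 = 1.024

1.024


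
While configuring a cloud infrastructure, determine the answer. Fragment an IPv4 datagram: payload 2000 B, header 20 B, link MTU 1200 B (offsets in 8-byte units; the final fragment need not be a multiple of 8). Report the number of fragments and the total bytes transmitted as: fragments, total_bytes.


Max data per non-final fragment = floor((MTU - header)/8)*8 = floor((1200 - 20)/8)*8 = floor(1180/8)*8 = 1176 B
Final fragment needs no 8-byte alignment: it can carry up to MTU - header = 1180 B
Non-final fragments needed = ceil((payload - 1180) / 1176) = ceil(820/1176) = ceil(0.6973) = 1
Number of fragments = 1 + 1 = 2
Fragment sizes (data): 1 * 1176 B + 824 B (last, 824 <= 1180 OK)
Total bytes sent = payload + n_frags * header = 2000 + 2*20 = 2000 + 40 = 2040 B

2, 2040


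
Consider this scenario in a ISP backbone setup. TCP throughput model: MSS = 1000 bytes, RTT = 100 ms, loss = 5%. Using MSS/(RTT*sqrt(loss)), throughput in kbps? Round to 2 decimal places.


Given: MSS = 1000 bytes, RTT = 100 ms, loss = 5%
RTT in seconds = 100 / 1000 = 0.1
Loss rate = 5% = 0.05
sqrt(loss) = sqrt(0.05) = 0.223606797750
Throughput (bytes/s) = 1000 / (0.1 * 0.223606797750) = 44721.3595
Throughput (kbps) = 44721.3595 * 8 / 1000 = 357.770876 -> 357.77 kbps (2 dp)

357.77


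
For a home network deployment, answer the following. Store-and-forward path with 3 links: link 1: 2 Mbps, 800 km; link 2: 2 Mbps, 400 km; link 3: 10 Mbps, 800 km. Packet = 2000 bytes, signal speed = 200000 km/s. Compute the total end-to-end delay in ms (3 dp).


Packet = 2000 bytes = 16000 bits. Store-and-forward: sum (t_trans + t_prop) per link.
Link 1: t_trans = 16000/(2*10^6) s = 8.0000 ms; t_prop = 800/200000 s = 4.0000 ms; subtotal = 12.0000 ms
Link 2: t_trans = 16000/(2*10^6) s = 8.0000 ms; t_prop = 400/200000 s = 2.0000 ms; subtotal = 10.0000 ms
Link 3: t_trans = 16000/(10*10^6) s = 1.6000 ms; t_prop = 800/200000 s = 4.0000 ms; subtotal = 5.6000 ms
End-to-end = 12.0000 + 10.0000 + 5.6000 = 27.6000 ms -> 27.600 ms (3 dp)

27.600


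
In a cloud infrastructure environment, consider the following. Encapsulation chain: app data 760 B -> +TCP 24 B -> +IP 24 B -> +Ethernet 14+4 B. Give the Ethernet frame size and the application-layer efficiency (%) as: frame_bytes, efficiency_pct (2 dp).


TCP segment = 760 + 24 = 784 B
IP packet = 784 + 24 = 808 B
Ethernet frame = 808 + 14 + 4 = 826 B
Efficiency = app / frame = 760 / 826 = 0.920097 = 92.0097% -> 92.01% (2 dp)

826, 92.01


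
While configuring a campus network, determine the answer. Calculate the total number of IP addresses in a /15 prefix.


Given: CIDR prefix /15
Host bits = 32 - 15 = 17
Total addresses = 2^17 = 131072

131072


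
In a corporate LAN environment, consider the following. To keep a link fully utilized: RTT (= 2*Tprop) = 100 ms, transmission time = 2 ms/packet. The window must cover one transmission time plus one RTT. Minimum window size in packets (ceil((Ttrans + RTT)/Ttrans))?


Given: Ttrans = 2 ms, RTT = 100 ms (= 2 * Tprop, Tprop = 50 ms)
Time until first ACK returns = Ttrans + RTT = 2 + 100 = 102 ms
Need W * Ttrans >= Ttrans + RTT  ->  W >= (Ttrans + RTT) / Ttrans
(Ttrans + RTT) / Ttrans = 102 / 2 = 51
W_min = ceil(51) = 51

51


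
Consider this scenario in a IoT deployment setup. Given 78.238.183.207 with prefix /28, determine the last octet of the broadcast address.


Given: IP = 78.238.183.207, prefix = /28
Host bits = 32 - 28 = 4
Network last octet = 207 AND mask = 192
Host part size = 2^4 - 1 = 15
Broadcast last octet = 192 OR 15 = 207

207


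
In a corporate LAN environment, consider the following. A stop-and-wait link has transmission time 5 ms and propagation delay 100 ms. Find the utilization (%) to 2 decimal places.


Given: Ttrans = 5 ms, Tprop = 100 ms
RTT = 2 * Tprop = 2 * 100 = 200 ms
U = Ttrans / (Ttrans + RTT)
U = 5 / (5 + 200)
U = 5 / 205 = 0.02439
U% = 2.44%

2.44


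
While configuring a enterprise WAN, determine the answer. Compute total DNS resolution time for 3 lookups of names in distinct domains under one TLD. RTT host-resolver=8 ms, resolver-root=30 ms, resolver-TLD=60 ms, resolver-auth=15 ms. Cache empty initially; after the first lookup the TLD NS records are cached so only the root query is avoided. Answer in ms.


Lookup 1 (cold cache): local + root + TLD + auth = 8 + 30 + 60 + 15 = 113 ms
Lookups 2..3 (TLD NS cached -> skip root; new domain -> still ask TLD and auth): local + TLD + auth = 8 + 60 + 15 = 83 ms each
Remaining 2 lookups: 2 * 83 = 166 ms
Total = 113 + 166 = 279 ms

279


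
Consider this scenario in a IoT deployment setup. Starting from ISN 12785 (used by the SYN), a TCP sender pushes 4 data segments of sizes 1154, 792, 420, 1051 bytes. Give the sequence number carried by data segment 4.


The SYN occupies sequence number ISN = 12785, so the first data byte is ISN + 1 = 12786.
SEQ of data segment i = (ISN + 1) + sum of payload sizes of segments 1..i-1.
Segment 1: SEQ = 12786, payload = 1154 bytes
Segment 2: SEQ = 13940, payload = 792 bytes
Segment 3: SEQ = 14732, payload = 420 bytes
Segment 4: SEQ = 15152, payload = 1051 bytes
SEQ of segment 4 = 12786 + 1154 + 792 + 420 = 15152

15152


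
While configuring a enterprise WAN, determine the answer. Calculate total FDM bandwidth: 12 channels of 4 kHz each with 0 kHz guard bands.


Given: 12 channels, 4 kHz each, guard = 0 kHz
Channel bandwidth = 12 * 4 = 48 kHz
Guard bands = 11 gaps * 0 kHz = 0 kHz
Total = 48 + 0 = 48 kHz

48


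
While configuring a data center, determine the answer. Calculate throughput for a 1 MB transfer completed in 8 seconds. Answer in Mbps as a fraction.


Given: file = 1 MB, time = 8 s
File in Mb = 1 * 8 = 8 Mb
Throughput = 8 / 8 Mbps
Throughput = 1 Mbps

1


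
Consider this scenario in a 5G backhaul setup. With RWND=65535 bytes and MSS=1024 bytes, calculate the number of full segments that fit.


Given: RWND = 65535 bytes, MSS = 1024 bytes
Full segments = floor(RWND / MSS)
Full segments = floor(65535 / 1024)
Full segments = floor(63.999) = 63

63


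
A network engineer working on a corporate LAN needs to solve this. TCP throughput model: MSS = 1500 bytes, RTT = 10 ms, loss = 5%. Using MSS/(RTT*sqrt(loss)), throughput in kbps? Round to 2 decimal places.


Given: MSS = 1500 bytes, RTT = 10 ms, loss = 5%
RTT in seconds = 10 / 1000 = 0.01
Loss rate = 5% = 0.05
sqrt(loss) = sqrt(0.05) = 0.223606797750
Throughput (bytes/s) = 1500 / (0.01 * 0.223606797750) = 670820.3932
Throughput (kbps) = 670820.3932 * 8 / 1000 = 5366.563146 -> 5366.56 kbps (2 dp)

5366.56


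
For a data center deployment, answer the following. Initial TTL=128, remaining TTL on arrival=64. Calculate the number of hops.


Given: initial TTL = 128, received TTL = 64
Hops = initial TTL - received TTL
Hops = 128 - 64 = 64

64


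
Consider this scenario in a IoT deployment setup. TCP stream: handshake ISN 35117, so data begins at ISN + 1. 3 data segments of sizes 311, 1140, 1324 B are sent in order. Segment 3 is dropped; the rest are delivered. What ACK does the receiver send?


SYN uses sequence number 35117; first data byte = ISN + 1 = 35118.
Segment 1: SEQ = 35118, len = 311 B, covers [35118, 35428]
Segment 2: SEQ = 35429, len = 1140 B, covers [35429, 36568]
Segment 3: SEQ = 36569, len = 1324 B, covers [36569, 37892] [LOST]
In-order data received: bytes [35118, 36568] (segments 1..2).
Segment 3 missing -> gap begins at byte 36569.
Cumulative ACK = next expected in-order byte = 35118 + 311 + 1140 = 36569

36569


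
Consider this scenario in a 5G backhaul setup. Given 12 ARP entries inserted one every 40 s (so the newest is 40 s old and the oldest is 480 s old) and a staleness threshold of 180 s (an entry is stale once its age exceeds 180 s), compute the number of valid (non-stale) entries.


Ages are k * 480/12 s for k = 1..12 (spacing = 40.0000 s).
Entry k is valid iff k * 480/12 <= 180 iff k <= 12 * 180 / 480 = 4.5000
n_valid = floor(4.5000) = 4
(n_stale = 12 - 4 = 8)

4


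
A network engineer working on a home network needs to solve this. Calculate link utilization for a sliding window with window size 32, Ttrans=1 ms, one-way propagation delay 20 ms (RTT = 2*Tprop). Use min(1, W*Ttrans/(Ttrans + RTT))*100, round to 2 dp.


Given: W = 32, Ttrans = 1 ms, RTT = 40 ms (= 2 * Tprop, Tprop = 20 ms)
Cycle time = Ttrans + RTT = 1 + 40 = 41 ms (first packet sent until its ACK returns)
W * Ttrans = 32 * 1 = 32 ms of sending per cycle
W * Ttrans / (Ttrans + RTT) = 32 / 41 = 0.780488
U = min(1, 0.780488) = 0.780488
U% = 78.05%

78.05


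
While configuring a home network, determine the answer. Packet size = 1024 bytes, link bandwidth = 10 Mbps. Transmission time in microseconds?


Given: packet = 1024 bytes, bandwidth = 10 Mbps
Packet in bits = 1024 * 8 = 8192 bits
Bandwidth = 10 * 10^6 = 10000000 bps
Time = 8192 / 10000000 seconds
Time in us = 8192 * 10^6 / 10000000 = 819.2

819.2


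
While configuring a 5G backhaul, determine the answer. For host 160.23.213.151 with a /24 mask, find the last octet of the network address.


Given: IP = 160.23.213.151, prefix = /24
Subnet mask = 255.255.255.0
Last octet of IP: 151
Last octet of mask: 0
Network last octet = 151 AND 0 = 0

0


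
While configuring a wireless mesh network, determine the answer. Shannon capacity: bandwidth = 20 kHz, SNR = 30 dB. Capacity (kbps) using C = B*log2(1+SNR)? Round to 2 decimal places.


Given: B = 20 kHz, SNR = 30 dB
SNR linear = 10^(30/10) = 1000
1 + SNR = 1001
log2(1001) = 9.9672262588
C = 20 * 1000 * 9.9672262588 = 199344.5252 bps
C = 199.344525 kbps -> 199.34 kbps (2 dp)

199.34


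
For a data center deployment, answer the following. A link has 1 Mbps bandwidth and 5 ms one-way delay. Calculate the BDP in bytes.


Given: bandwidth = 1 Mbps, delay = 5 ms
BDP in bits = 1 * 10^6 * 5 / 1000
BDP in bits = 5000
BDP in bytes = 5000 / 8 = 625

625


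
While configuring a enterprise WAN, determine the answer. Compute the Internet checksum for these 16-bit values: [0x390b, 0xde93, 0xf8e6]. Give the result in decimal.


Given words: [0x390b, 0xde93, 0xf8e6]
Step 1: Sum all words
Raw sum = 14603 + 56979 + 63718 = 135300
Step 2: Fold carry: (4228 + 2) = 4230
One's complement = ~4230 & 0xFFFF = 61305

61305


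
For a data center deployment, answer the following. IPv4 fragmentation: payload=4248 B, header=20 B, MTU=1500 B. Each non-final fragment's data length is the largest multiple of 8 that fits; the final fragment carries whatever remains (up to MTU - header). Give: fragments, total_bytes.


Max data per non-final fragment = floor((MTU - header)/8)*8 = floor((1500 - 20)/8)*8 = floor(1480/8)*8 = 1480 B
Final fragment needs no 8-byte alignment: it can carry up to MTU - header = 1480 B
Non-final fragments needed = ceil((payload - 1480) / 1480) = ceil(2768/1480) = ceil(1.8703) = 2
Number of fragments = 2 + 1 = 3
Fragment sizes (data): 2 * 1480 B + 1288 B (last, 1288 <= 1480 OK)
Total bytes sent = payload + n_frags * header = 4248 + 3*20 = 4248 + 60 = 4308 B

3, 4308


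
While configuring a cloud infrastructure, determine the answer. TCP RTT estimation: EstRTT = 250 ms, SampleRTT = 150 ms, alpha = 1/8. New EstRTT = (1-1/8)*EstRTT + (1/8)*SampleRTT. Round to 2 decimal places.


Given: EstRTT = 250 ms, SampleRTT = 150 ms, alpha = 1/8
New EstRTT = (1 - alpha) * EstRTT + alpha * SampleRTT
(7/8) * 250 = 218.75
(1/8) * 150 = 18.75
New EstRTT = 218.75 + 18.75 = 237.5 ms -> 237.50 ms (2 dp)

237.50


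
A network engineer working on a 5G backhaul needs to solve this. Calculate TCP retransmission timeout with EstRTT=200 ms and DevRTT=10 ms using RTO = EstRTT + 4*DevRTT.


Given: EstRTT = 200 ms, DevRTT = 10 ms
Timeout = EstRTT + 4 * DevRTT
4 * DevRTT = 4 * 10 = 40
Timeout = 200 + 40 = 240 ms

240


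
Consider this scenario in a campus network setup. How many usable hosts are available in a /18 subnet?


Given: subnet mask /18
Host bits = 32 - 18 = 14
Total addresses = 2^14 = 16384
Usable hosts = 16384 - 2 (network + broadcast) = 16382

16382


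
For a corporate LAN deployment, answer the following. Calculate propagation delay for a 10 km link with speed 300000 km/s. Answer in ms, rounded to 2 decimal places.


Given: distance = 10 km, speed = 300000 km/s
Delay = distance / speed = 10 / 300000 seconds
Delay in ms = 10 * 1000 / 300000
Delay = 0.0333 ms
Rounded to 2 dp = 0.03 ms

0.03


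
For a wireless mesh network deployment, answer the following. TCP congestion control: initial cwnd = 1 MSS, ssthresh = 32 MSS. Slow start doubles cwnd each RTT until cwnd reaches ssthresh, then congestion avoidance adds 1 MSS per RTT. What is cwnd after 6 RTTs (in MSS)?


RTT 0: cwnd = 1 MSS (initial)
RTT 1: cwnd = 2 MSS (slow start, doubled)
RTT 2: cwnd = 4 MSS (slow start, doubled)
RTT 3: cwnd = 8 MSS (slow start, doubled)
RTT 4: cwnd = 16 MSS (slow start, doubled)
RTT 5: cwnd = 32 MSS (slow start, doubled)
RTT 6: cwnd = 33 MSS (congestion avoidance, +1)

33


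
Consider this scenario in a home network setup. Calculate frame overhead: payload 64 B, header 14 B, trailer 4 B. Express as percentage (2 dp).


Given: payload = 64 B, header = 14 B, trailer = 4 B
Overhead bytes = header + trailer = 14 + 4 = 18
Total frame = payload + overhead = 64 + 18 = 82
Overhead % = 18 / 82 * 100 = 21.9512% -> 21.95% (2 dp)

21.95


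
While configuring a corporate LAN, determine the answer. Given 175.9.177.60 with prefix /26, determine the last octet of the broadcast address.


Given: IP = 175.9.177.60, prefix = /26
Host bits = 32 - 26 = 6
Network last octet = 60 AND mask = 0
Host part size = 2^6 - 1 = 63
Broadcast last octet = 0 OR 63 = 63

63


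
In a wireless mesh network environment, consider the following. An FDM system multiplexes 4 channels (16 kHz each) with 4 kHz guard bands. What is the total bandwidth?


Given: 4 channels, 16 kHz each, guard = 4 kHz
Channel bandwidth = 4 * 16 = 64 kHz
Guard bands = 3 gaps * 4 kHz = 12 kHz
Total = 64 + 12 = 76 kHz

76


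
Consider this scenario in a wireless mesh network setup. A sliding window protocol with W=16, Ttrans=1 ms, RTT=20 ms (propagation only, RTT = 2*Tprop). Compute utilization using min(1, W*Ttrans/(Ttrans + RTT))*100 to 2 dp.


Given: W = 16, Ttrans = 1 ms, RTT = 20 ms (= 2 * Tprop, Tprop = 10 ms)
Cycle time = Ttrans + RTT = 1 + 20 = 21 ms (first packet sent until its ACK returns)
W * Ttrans = 16 * 1 = 16 ms of sending per cycle
W * Ttrans / (Ttrans + RTT) = 16 / 21 = 0.761905
U = min(1, 0.761905) = 0.761905
U% = 76.19%

76.19


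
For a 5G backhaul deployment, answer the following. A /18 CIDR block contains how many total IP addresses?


Given: CIDR prefix /18
Host bits = 32 - 18 = 14
Total addresses = 2^14 = 16384

16384


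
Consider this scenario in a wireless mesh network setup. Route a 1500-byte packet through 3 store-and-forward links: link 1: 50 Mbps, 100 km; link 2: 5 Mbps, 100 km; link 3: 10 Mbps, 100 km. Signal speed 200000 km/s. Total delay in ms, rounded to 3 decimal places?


Packet = 1500 bytes = 12000 bits. Store-and-forward: sum (t_trans + t_prop) per link.
Link 1: t_trans = 12000/(50*10^6) s = 0.2400 ms; t_prop = 100/200000 s = 0.5000 ms; subtotal = 0.7400 ms
Link 2: t_trans = 12000/(5*10^6) s = 2.4000 ms; t_prop = 100/200000 s = 0.5000 ms; subtotal = 2.9000 ms
Link 3: t_trans = 12000/(10*10^6) s = 1.2000 ms; t_prop = 100/200000 s = 0.5000 ms; subtotal = 1.7000 ms
End-to-end = 0.7400 + 2.9000 + 1.7000 = 5.3400 ms -> 5.340 ms (3 dp)

5.340


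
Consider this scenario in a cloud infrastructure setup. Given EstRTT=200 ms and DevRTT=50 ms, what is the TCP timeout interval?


Given: EstRTT = 200 ms, DevRTT = 50 ms
Timeout = EstRTT + 4 * DevRTT
4 * DevRTT = 4 * 50 = 200
Timeout = 200 + 200 = 400 ms

400


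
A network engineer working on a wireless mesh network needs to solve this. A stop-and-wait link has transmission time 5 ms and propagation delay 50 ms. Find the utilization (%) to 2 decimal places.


Given: Ttrans = 5 ms, Tprop = 50 ms
RTT = 2 * Tprop = 2 * 50 = 100 ms
U = Ttrans / (Ttrans + RTT)
U = 5 / (5 + 100)
U = 5 / 105 = 0.047619
U% = 4.76%

4.76


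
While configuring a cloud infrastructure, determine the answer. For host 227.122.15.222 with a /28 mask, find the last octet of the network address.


Given: IP = 227.122.15.222, prefix = /28
Subnet mask = 255.255.255.240
Last octet of IP: 222
Last octet of mask: 240
Network last octet = 222 AND 240 = 208

208


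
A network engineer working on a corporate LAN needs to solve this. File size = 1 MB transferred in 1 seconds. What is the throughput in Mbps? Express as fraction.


Given: file = 1 MB, time = 1 s
File in Mb = 1 * 8 = 8 Mb
Throughput = 8 / 1 Mbps
Throughput = 8 Mbps

8


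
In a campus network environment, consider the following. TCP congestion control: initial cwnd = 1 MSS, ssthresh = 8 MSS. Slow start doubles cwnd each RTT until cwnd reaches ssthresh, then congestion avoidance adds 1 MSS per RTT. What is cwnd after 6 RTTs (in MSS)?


RTT 0: cwnd = 1 MSS (initial)
RTT 1: cwnd = 2 MSS (slow start, doubled)
RTT 2: cwnd = 4 MSS (slow start, doubled)
RTT 3: cwnd = 8 MSS (slow start, doubled)
RTT 4: cwnd = 9 MSS (congestion avoidance, +1)
RTT 5: cwnd = 10 MSS (congestion avoidance, +1)
RTT 6: cwnd = 11 MSS (congestion avoidance, +1)

11


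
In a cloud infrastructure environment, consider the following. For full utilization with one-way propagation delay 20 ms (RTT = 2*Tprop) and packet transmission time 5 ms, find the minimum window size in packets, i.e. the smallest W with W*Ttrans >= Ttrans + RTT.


Given: Ttrans = 5 ms, RTT = 40 ms (= 2 * Tprop, Tprop = 20 ms)
Time until first ACK returns = Ttrans + RTT = 5 + 40 = 45 ms
Need W * Ttrans >= Ttrans + RTT  ->  W >= (Ttrans + RTT) / Ttrans
(Ttrans + RTT) / Ttrans = 45 / 5 = 9
W_min = ceil(9) = 9

9


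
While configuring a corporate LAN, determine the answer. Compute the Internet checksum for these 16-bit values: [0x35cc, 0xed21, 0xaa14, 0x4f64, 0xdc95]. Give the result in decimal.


Given words: [0x35cc, 0xed21, 0xaa14, 0x4f64, 0xdc95]
Step 1: Sum all words
Raw sum = 13772 + 60705 + 43540 + 20324 + 56469 = 194810
Step 2: Fold carry: (63738 + 2) = 63740
One's complement = ~63740 & 0xFFFF = 1795

1795


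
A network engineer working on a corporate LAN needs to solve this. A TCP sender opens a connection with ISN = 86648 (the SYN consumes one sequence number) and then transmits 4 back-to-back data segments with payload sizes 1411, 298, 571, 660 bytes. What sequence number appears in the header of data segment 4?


The SYN occupies sequence number ISN = 86648, so the first data byte is ISN + 1 = 86649.
SEQ of data segment i = (ISN + 1) + sum of payload sizes of segments 1..i-1.
Segment 1: SEQ = 86649, payload = 1411 bytes
Segment 2: SEQ = 88060, payload = 298 bytes
Segment 3: SEQ = 88358, payload = 571 bytes
Segment 4: SEQ = 88929, payload = 660 bytes
SEQ of segment 4 = 86649 + 1411 + 298 + 571 = 88929

88929


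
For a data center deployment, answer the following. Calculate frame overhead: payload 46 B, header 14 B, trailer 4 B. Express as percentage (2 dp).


Given: payload = 46 B, header = 14 B, trailer = 4 B
Overhead bytes = header + trailer = 14 + 4 = 18
Total frame = payload + overhead = 46 + 18 = 64
Overhead % = 18 / 64 * 100 = 28.1250% -> 28.13% (2 dp)

28.13


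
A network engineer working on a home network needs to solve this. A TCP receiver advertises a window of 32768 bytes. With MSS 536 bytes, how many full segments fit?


Given: RWND = 32768 bytes, MSS = 536 bytes
Full segments = floor(RWND / MSS)
Full segments = floor(32768 / 536)
Full segments = floor(61.1343) = 61

61


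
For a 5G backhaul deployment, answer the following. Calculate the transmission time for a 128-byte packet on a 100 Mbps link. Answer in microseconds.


Given: packet = 128 bytes, bandwidth = 100 Mbps
Packet in bits = 128 * 8 = 1024 bits
Bandwidth = 100 * 10^6 = 100000000 bps
Time = 1024 / 100000000 seconds
Time in us = 1024 * 10^6 / 100000000 = 10.24

10.24
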